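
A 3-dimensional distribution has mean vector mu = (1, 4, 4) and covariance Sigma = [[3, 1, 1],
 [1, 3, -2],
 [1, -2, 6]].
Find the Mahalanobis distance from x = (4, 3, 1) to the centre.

Step 1 — centre the observation: (x - mu) = (3, -1, -3).

Step 2 — invert Sigma (cofactor / det for 3×3, or solve directly):
  Sigma^{-1} = [[0.4828, -0.2759, -0.1724],
 [-0.2759, 0.5862, 0.2414],
 [-0.1724, 0.2414, 0.2759]].

Step 3 — form the quadratic (x - mu)^T · Sigma^{-1} · (x - mu):
  Sigma^{-1} · (x - mu) = (2.2414, -2.1379, -1.5862).
  (x - mu)^T · [Sigma^{-1} · (x - mu)] = (3)·(2.2414) + (-1)·(-2.1379) + (-3)·(-1.5862) = 13.6207.

Step 4 — take square root: d = √(13.6207) ≈ 3.6906.

d(x, mu) = √(13.6207) ≈ 3.6906


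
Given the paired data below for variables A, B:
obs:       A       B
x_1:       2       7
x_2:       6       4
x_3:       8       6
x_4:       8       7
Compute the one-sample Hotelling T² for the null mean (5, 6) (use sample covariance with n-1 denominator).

Step 1 — sample mean vector:
  mean(A) = (2 + 6 + 8 + 8) / 4 = 24/4 = 6
  mean(B) = (7 + 4 + 6 + 7) / 4 = 24/4 = 6
  x̄ = (6, 6),  deviation x̄ - mu_0 = (6, 6) - (5, 6) = (1, 0).

Step 2 — sample covariance matrix, S[i,j] = (1/(n-1)) · Σ_k (x_{k,i} - mean_i) · (x_{k,j} - mean_j), divisor n-1 = 3:
  S[A,A] = ((-4)·(-4) + (0)·(0) + (2)·(2) + (2)·(2)) / 3 = 24/3 = 8
  S[A,B] = ((-4)·(1) + (0)·(-2) + (2)·(0) + (2)·(1)) / 3 = -2/3 = -0.6667
  S[B,B] = ((1)·(1) + (-2)·(-2) + (0)·(0) + (1)·(1)) / 3 = 6/3 = 2
  S = [[8, -0.6667],
 [-0.6667, 2]].

Step 3 — invert S. det(S) = 8·2 - (-0.6667)² = 15.5556.
  S^{-1} = (1/det) · [[d, -b], [-b, a]] = [[0.1286, 0.0429],
 [0.0429, 0.5143]].

Step 4 — quadratic form (x̄ - mu_0)^T · S^{-1} · (x̄ - mu_0):
  S^{-1} · (x̄ - mu_0) = (0.1286, 0.0429),
  (x̄ - mu_0)^T · [...] = (1)·(0.1286) + (0)·(0.0429) = 0.1286.

Step 5 — scale by n: T² = 4 · 0.1286 = 0.5143.

T² ≈ 0.5143


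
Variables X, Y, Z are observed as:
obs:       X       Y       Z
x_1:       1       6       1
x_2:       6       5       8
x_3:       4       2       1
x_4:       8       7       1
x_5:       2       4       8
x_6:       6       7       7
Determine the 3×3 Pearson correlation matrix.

Step 1 — column means:
  mean(X) = (1 + 6 + 4 + 8 + 2 + 6) / 6 = 27/6 = 4.5
  mean(Y) = (6 + 5 + 2 + 7 + 4 + 7) / 6 = 31/6 = 5.1667
  mean(Z) = (1 + 8 + 1 + 1 + 8 + 7) / 6 = 26/6 = 4.3333

Step 2 — sample variances and covariances s[i,j] = (1/(n-1)) · Σ_k (x_{k,i} - mean_i) · (x_{k,j} - mean_j), with n-1 = 5:
  s[X,X] = ((-3.5)·(-3.5) + (1.5)·(1.5) + (-0.5)·(-0.5) + (3.5)·(3.5) + (-2.5)·(-2.5) + (1.5)·(1.5)) / 5 = 35.5/5 = 7.1
  s[X,Y] = ((-3.5)·(0.8333) + (1.5)·(-0.1667) + (-0.5)·(-3.1667) + (3.5)·(1.8333) + (-2.5)·(-1.1667) + (1.5)·(1.8333)) / 5 = 10.5/5 = 2.1
  s[X,Z] = ((-3.5)·(-3.3333) + (1.5)·(3.6667) + (-0.5)·(-3.3333) + (3.5)·(-3.3333) + (-2.5)·(3.6667) + (1.5)·(2.6667)) / 5 = 2/5 = 0.4
  s[Y,Y] = ((0.8333)·(0.8333) + (-0.1667)·(-0.1667) + (-3.1667)·(-3.1667) + (1.8333)·(1.8333) + (-1.1667)·(-1.1667) + (1.8333)·(1.8333)) / 5 = 18.8333/5 = 3.7667
  s[Y,Z] = ((0.8333)·(-3.3333) + (-0.1667)·(3.6667) + (-3.1667)·(-3.3333) + (1.8333)·(-3.3333) + (-1.1667)·(3.6667) + (1.8333)·(2.6667)) / 5 = 1.6667/5 = 0.3333
  s[Z,Z] = ((-3.3333)·(-3.3333) + (3.6667)·(3.6667) + (-3.3333)·(-3.3333) + (-3.3333)·(-3.3333) + (3.6667)·(3.6667) + (2.6667)·(2.6667)) / 5 = 67.3333/5 = 13.4667
  Sample standard deviations s_i = √(s[i,i]):
  s(X) = √(7.1) = 2.6646
  s(Y) = √(3.7667) = 1.9408
  s(Z) = √(13.4667) = 3.6697

Step 3 — r_{ij} = s_{ij} / (s_i · s_j):
  r[X,X] = 1 (diagonal).
  r[X,Y] = 2.1 / (2.6646 · 1.9408) = 2.1 / 5.1714 = 0.4061
  r[X,Z] = 0.4 / (2.6646 · 3.6697) = 0.4 / 9.7782 = 0.0409
  r[Y,Y] = 1 (diagonal).
  r[Y,Z] = 0.3333 / (1.9408 · 3.6697) = 0.3333 / 7.1221 = 0.0468
  r[Z,Z] = 1 (diagonal).

R is symmetric with unit diagonal. Assembling:

R = [[1, 0.4061, 0.0409],
 [0.4061, 1, 0.0468],
 [0.0409, 0.0468, 1]]


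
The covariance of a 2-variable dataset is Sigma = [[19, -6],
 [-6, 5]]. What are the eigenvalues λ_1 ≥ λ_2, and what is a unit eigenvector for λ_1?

Step 1 — characteristic polynomial of 2×2 Sigma:
  det(Sigma - λI) = λ² - trace · λ + det = 0.
  trace = 19 + 5 = 24, det = 19·5 - (-6)² = 59.
Step 2 — discriminant:
  Δ = trace² - 4·det = 576 - 236 = 340.
Step 3 — eigenvalues:
  λ = (trace ± √Δ)/2 = (24 ± 18.4391)/2,
  λ_1 = 21.2195,  λ_2 = 2.7805.

Step 4 — unit eigenvector for λ_1: solve (Sigma - λ_1 I)v = 0. First row:
  (19 - 21.2195)·v_x + (-6)·v_y = 0, i.e. (-2.2195)·v_x + (-6)·v_y = 0,
  so v ∝ (b, λ_1 - a) = (-6, 2.2195); multiply by -1 so the first entry is positive: u = (6, -2.2195).
  ||u|| = √((6)² + (-2.2195)²) = √(40.9264) ≈ 6.3974,
  v_1 = u/||u|| ≈ (0.9379, -0.3469) (||v_1|| = 1).

λ_1 = 21.2195,  λ_2 = 2.7805;  v_1 ≈ (0.9379, -0.3469)


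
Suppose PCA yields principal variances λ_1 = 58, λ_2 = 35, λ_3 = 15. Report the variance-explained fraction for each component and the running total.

Step 1 — total variance = trace(Sigma) = Σ λ_i = 58 + 35 + 15 = 108.

Step 2 — fraction explained by component i = λ_i / Σ λ:
  PC1: 58/108 = 0.537
  PC2: 35/108 = 0.3241
  PC3: 15/108 = 0.1389

Step 3 — cumulative fraction after k components = (λ_1 + ... + λ_k) / Σ λ:
  k = 1: 58/108 = 0.537
  k = 2: (58 + 35)/108 = 93/108 = 0.8611
  k = 3: (58 + 35 + 15)/108 = 108/108 = 1

Summary (fraction, with percent):

explained: PC1 0.537 (53.7%), PC2 0.3241 (32.41%), PC3 0.1389 (13.89%);  cumulative: 0.537, 0.8611, 1


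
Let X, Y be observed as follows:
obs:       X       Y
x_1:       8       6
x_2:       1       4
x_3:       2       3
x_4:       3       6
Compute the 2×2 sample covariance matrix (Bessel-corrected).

Step 1 — column means:
  mean(X) = (8 + 1 + 2 + 3) / 4 = 14/4 = 3.5
  mean(Y) = (6 + 4 + 3 + 6) / 4 = 19/4 = 4.75

Step 2 — sample covariance S[i,j] = (1/(n-1)) · Σ_k (x_{k,i} - mean_i) · (x_{k,j} - mean_j), with n-1 = 3.
  S[X,X] = ((4.5)·(4.5) + (-2.5)·(-2.5) + (-1.5)·(-1.5) + (-0.5)·(-0.5)) / 3 = 29/3 = 9.6667
  S[X,Y] = ((4.5)·(1.25) + (-2.5)·(-0.75) + (-1.5)·(-1.75) + (-0.5)·(1.25)) / 3 = 9.5/3 = 3.1667
  S[Y,Y] = ((1.25)·(1.25) + (-0.75)·(-0.75) + (-1.75)·(-1.75) + (1.25)·(1.25)) / 3 = 6.75/3 = 2.25

S is symmetric (S[j,i] = S[i,j]). Assembling:

S = [[9.6667, 3.1667],
 [3.1667, 2.25]]


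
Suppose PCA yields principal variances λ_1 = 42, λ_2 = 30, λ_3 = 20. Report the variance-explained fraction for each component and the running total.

Step 1 — total variance = trace(Sigma) = Σ λ_i = 42 + 30 + 20 = 92.

Step 2 — fraction explained by component i = λ_i / Σ λ:
  PC1: 42/92 = 0.4565
  PC2: 30/92 = 0.3261
  PC3: 20/92 = 0.2174

Step 3 — cumulative fraction after k components = (λ_1 + ... + λ_k) / Σ λ:
  k = 1: 42/92 = 0.4565
  k = 2: (42 + 30)/92 = 72/92 = 0.7826
  k = 3: (42 + 30 + 20)/92 = 92/92 = 1

Summary (fraction, with percent):

explained: PC1 0.4565 (45.65%), PC2 0.3261 (32.61%), PC3 0.2174 (21.74%);  cumulative: 0.4565, 0.7826, 1


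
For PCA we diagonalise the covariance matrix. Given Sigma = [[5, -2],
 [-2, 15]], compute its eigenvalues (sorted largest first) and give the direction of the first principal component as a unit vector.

Step 1 — characteristic polynomial of 2×2 Sigma:
  det(Sigma - λI) = λ² - trace · λ + det = 0.
  trace = 5 + 15 = 20, det = 5·15 - (-2)² = 71.
Step 2 — discriminant:
  Δ = trace² - 4·det = 400 - 284 = 116.
Step 3 — eigenvalues:
  λ = (trace ± √Δ)/2 = (20 ± 10.7703)/2,
  λ_1 = 15.3852,  λ_2 = 4.6148.

Step 4 — unit eigenvector for λ_1: solve (Sigma - λ_1 I)v = 0. First row:
  (5 - 15.3852)·v_x + (-2)·v_y = 0, i.e. (-10.3852)·v_x + (-2)·v_y = 0,
  so v ∝ (b, λ_1 - a) = (-2, 10.3852); multiply by -1 so the first entry is positive: u = (2, -10.3852).
  ||u|| = √((2)² + (-10.3852)²) = √(111.8516) ≈ 10.576,
  v_1 = u/||u|| ≈ (0.1891, -0.982) (||v_1|| = 1).

λ_1 = 15.3852,  λ_2 = 4.6148;  v_1 ≈ (0.1891, -0.982)


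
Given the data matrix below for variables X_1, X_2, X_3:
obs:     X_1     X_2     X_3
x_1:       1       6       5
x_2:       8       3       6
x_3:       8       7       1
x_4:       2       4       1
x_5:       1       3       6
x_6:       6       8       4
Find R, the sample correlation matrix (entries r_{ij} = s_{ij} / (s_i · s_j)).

Step 1 — column means:
  mean(X_1) = (1 + 8 + 8 + 2 + 1 + 6) / 6 = 26/6 = 4.3333
  mean(X_2) = (6 + 3 + 7 + 4 + 3 + 8) / 6 = 31/6 = 5.1667
  mean(X_3) = (5 + 6 + 1 + 1 + 6 + 4) / 6 = 23/6 = 3.8333

Step 2 — sample variances and covariances s[i,j] = (1/(n-1)) · Σ_k (x_{k,i} - mean_i) · (x_{k,j} - mean_j), with n-1 = 5:
  s[X_1,X_1] = ((-3.3333)·(-3.3333) + (3.6667)·(3.6667) + (3.6667)·(3.6667) + (-2.3333)·(-2.3333) + (-3.3333)·(-3.3333) + (1.6667)·(1.6667)) / 5 = 57.3333/5 = 11.4667
  s[X_1,X_2] = ((-3.3333)·(0.8333) + (3.6667)·(-2.1667) + (3.6667)·(1.8333) + (-2.3333)·(-1.1667) + (-3.3333)·(-2.1667) + (1.6667)·(2.8333)) / 5 = 10.6667/5 = 2.1333
  s[X_1,X_3] = ((-3.3333)·(1.1667) + (3.6667)·(2.1667) + (3.6667)·(-2.8333) + (-2.3333)·(-2.8333) + (-3.3333)·(2.1667) + (1.6667)·(0.1667)) / 5 = -6.6667/5 = -1.3333
  s[X_2,X_2] = ((0.8333)·(0.8333) + (-2.1667)·(-2.1667) + (1.8333)·(1.8333) + (-1.1667)·(-1.1667) + (-2.1667)·(-2.1667) + (2.8333)·(2.8333)) / 5 = 22.8333/5 = 4.5667
  s[X_2,X_3] = ((0.8333)·(1.1667) + (-2.1667)·(2.1667) + (1.8333)·(-2.8333) + (-1.1667)·(-2.8333) + (-2.1667)·(2.1667) + (2.8333)·(0.1667)) / 5 = -9.8333/5 = -1.9667
  s[X_3,X_3] = ((1.1667)·(1.1667) + (2.1667)·(2.1667) + (-2.8333)·(-2.8333) + (-2.8333)·(-2.8333) + (2.1667)·(2.1667) + (0.1667)·(0.1667)) / 5 = 26.8333/5 = 5.3667
  Sample standard deviations s_i = √(s[i,i]):
  s(X_1) = √(11.4667) = 3.3862
  s(X_2) = √(4.5667) = 2.137
  s(X_3) = √(5.3667) = 2.3166

Step 3 — r_{ij} = s_{ij} / (s_i · s_j):
  r[X_1,X_1] = 1 (diagonal).
  r[X_1,X_2] = 2.1333 / (3.3862 · 2.137) = 2.1333 / 7.2363 = 0.2948
  r[X_1,X_3] = -1.3333 / (3.3862 · 2.3166) = -1.3333 / 7.8446 = -0.17
  r[X_2,X_2] = 1 (diagonal).
  r[X_2,X_3] = -1.9667 / (2.137 · 2.3166) = -1.9667 / 4.9505 = -0.3973
  r[X_3,X_3] = 1 (diagonal).

R is symmetric with unit diagonal. Assembling:

R = [[1, 0.2948, -0.17],
 [0.2948, 1, -0.3973],
 [-0.17, -0.3973, 1]]


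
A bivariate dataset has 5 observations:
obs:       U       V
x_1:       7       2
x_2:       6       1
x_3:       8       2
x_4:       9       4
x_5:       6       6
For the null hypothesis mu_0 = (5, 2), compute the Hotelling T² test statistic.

Step 1 — sample mean vector:
  mean(U) = (7 + 6 + 8 + 9 + 6) / 5 = 36/5 = 7.2
  mean(V) = (2 + 1 + 2 + 4 + 6) / 5 = 15/5 = 3
  x̄ = (7.2, 3),  deviation x̄ - mu_0 = (7.2, 3) - (5, 2) = (2.2, 1).

Step 2 — sample covariance matrix, S[i,j] = (1/(n-1)) · Σ_k (x_{k,i} - mean_i) · (x_{k,j} - mean_j), divisor n-1 = 4:
  S[U,U] = ((-0.2)·(-0.2) + (-1.2)·(-1.2) + (0.8)·(0.8) + (1.8)·(1.8) + (-1.2)·(-1.2)) / 4 = 6.8/4 = 1.7
  S[U,V] = ((-0.2)·(-1) + (-1.2)·(-2) + (0.8)·(-1) + (1.8)·(1) + (-1.2)·(3)) / 4 = 0/4 = 0
  S[V,V] = ((-1)·(-1) + (-2)·(-2) + (-1)·(-1) + (1)·(1) + (3)·(3)) / 4 = 16/4 = 4
  S = [[1.7, 0],
 [0, 4]].

Step 3 — invert S. det(S) = 1.7·4 - (0)² = 6.8.
  S^{-1} = (1/det) · [[d, -b], [-b, a]] = [[0.5882, 0],
 [0, 0.25]].

Step 4 — quadratic form (x̄ - mu_0)^T · S^{-1} · (x̄ - mu_0):
  S^{-1} · (x̄ - mu_0) = (1.2941, 0.25),
  (x̄ - mu_0)^T · [...] = (2.2)·(1.2941) + (1)·(0.25) = 3.0971.

Step 5 — scale by n: T² = 5 · 3.0971 = 15.4853.

T² ≈ 15.4853


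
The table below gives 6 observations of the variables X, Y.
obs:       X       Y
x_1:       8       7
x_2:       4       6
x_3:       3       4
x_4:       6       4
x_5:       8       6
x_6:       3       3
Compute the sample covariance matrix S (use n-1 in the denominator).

Step 1 — column means:
  mean(X) = (8 + 4 + 3 + 6 + 8 + 3) / 6 = 32/6 = 5.3333
  mean(Y) = (7 + 6 + 4 + 4 + 6 + 3) / 6 = 30/6 = 5

Step 2 — sample covariance S[i,j] = (1/(n-1)) · Σ_k (x_{k,i} - mean_i) · (x_{k,j} - mean_j), with n-1 = 5.
  S[X,X] = ((2.6667)·(2.6667) + (-1.3333)·(-1.3333) + (-2.3333)·(-2.3333) + (0.6667)·(0.6667) + (2.6667)·(2.6667) + (-2.3333)·(-2.3333)) / 5 = 27.3333/5 = 5.4667
  S[X,Y] = ((2.6667)·(2) + (-1.3333)·(1) + (-2.3333)·(-1) + (0.6667)·(-1) + (2.6667)·(1) + (-2.3333)·(-2)) / 5 = 13/5 = 2.6
  S[Y,Y] = ((2)·(2) + (1)·(1) + (-1)·(-1) + (-1)·(-1) + (1)·(1) + (-2)·(-2)) / 5 = 12/5 = 2.4

S is symmetric (S[j,i] = S[i,j]). Assembling:

S = [[5.4667, 2.6],
 [2.6, 2.4]]


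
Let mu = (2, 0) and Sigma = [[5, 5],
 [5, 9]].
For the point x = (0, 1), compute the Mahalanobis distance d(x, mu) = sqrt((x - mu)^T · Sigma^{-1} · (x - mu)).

Step 1 — centre the observation: (x - mu) = (-2, 1).

Step 2 — invert Sigma. det(Sigma) = 5·9 - (5)² = 20.
  Sigma^{-1} = (1/det) · [[d, -b], [-b, a]] = [[0.45, -0.25],
 [-0.25, 0.25]].

Step 3 — form the quadratic (x - mu)^T · Sigma^{-1} · (x - mu):
  Sigma^{-1} · (x - mu) = (-1.15, 0.75).
  (x - mu)^T · [Sigma^{-1} · (x - mu)] = (-2)·(-1.15) + (1)·(0.75) = 3.05.

Step 4 — take square root: d = √(3.05) ≈ 1.7464.

d(x, mu) = √(3.05) ≈ 1.7464


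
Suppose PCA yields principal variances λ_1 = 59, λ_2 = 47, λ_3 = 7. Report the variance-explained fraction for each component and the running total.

Step 1 — total variance = trace(Sigma) = Σ λ_i = 59 + 47 + 7 = 113.

Step 2 — fraction explained by component i = λ_i / Σ λ:
  PC1: 59/113 = 0.5221
  PC2: 47/113 = 0.4159
  PC3: 7/113 = 0.0619

Step 3 — cumulative fraction after k components = (λ_1 + ... + λ_k) / Σ λ:
  k = 1: 59/113 = 0.5221
  k = 2: (59 + 47)/113 = 106/113 = 0.9381
  k = 3: (59 + 47 + 7)/113 = 113/113 = 1

Summary (fraction, with percent):

explained: PC1 0.5221 (52.21%), PC2 0.4159 (41.59%), PC3 0.0619 (6.19%);  cumulative: 0.5221, 0.9381, 1


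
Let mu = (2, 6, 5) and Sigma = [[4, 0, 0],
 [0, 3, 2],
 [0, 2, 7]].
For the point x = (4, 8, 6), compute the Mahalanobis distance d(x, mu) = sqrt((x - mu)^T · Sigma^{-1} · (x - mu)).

Step 1 — centre the observation: (x - mu) = (2, 2, 1).

Step 2 — invert Sigma (cofactor / det for 3×3, or solve directly):
  Sigma^{-1} = [[0.25, 0, 0],
 [0, 0.4118, -0.1176],
 [0, -0.1176, 0.1765]].

Step 3 — form the quadratic (x - mu)^T · Sigma^{-1} · (x - mu):
  Sigma^{-1} · (x - mu) = (0.5, 0.7059, -0.0588).
  (x - mu)^T · [Sigma^{-1} · (x - mu)] = (2)·(0.5) + (2)·(0.7059) + (1)·(-0.0588) = 2.3529.

Step 4 — take square root: d = √(2.3529) ≈ 1.5339.

d(x, mu) = √(2.3529) ≈ 1.5339


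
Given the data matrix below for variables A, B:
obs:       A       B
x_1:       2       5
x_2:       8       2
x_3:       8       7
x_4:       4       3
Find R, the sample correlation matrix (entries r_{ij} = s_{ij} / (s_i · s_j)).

Step 1 — column means:
  mean(A) = (2 + 8 + 8 + 4) / 4 = 22/4 = 5.5
  mean(B) = (5 + 2 + 7 + 3) / 4 = 17/4 = 4.25

Step 2 — sample variances and covariances s[i,j] = (1/(n-1)) · Σ_k (x_{k,i} - mean_i) · (x_{k,j} - mean_j), with n-1 = 3:
  s[A,A] = ((-3.5)·(-3.5) + (2.5)·(2.5) + (2.5)·(2.5) + (-1.5)·(-1.5)) / 3 = 27/3 = 9
  s[A,B] = ((-3.5)·(0.75) + (2.5)·(-2.25) + (2.5)·(2.75) + (-1.5)·(-1.25)) / 3 = 0.5/3 = 0.1667
  s[B,B] = ((0.75)·(0.75) + (-2.25)·(-2.25) + (2.75)·(2.75) + (-1.25)·(-1.25)) / 3 = 14.75/3 = 4.9167
  Sample standard deviations s_i = √(s[i,i]):
  s(A) = √(9) = 3
  s(B) = √(4.9167) = 2.2174

Step 3 — r_{ij} = s_{ij} / (s_i · s_j):
  r[A,A] = 1 (diagonal).
  r[A,B] = 0.1667 / (3 · 2.2174) = 0.1667 / 6.6521 = 0.0251
  r[B,B] = 1 (diagonal).

R is symmetric with unit diagonal. Assembling:

R = [[1, 0.0251],
 [0.0251, 1]]


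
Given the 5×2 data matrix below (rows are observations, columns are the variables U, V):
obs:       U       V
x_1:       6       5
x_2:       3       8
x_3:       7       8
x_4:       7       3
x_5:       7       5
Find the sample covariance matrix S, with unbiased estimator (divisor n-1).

Step 1 — column means:
  mean(U) = (6 + 3 + 7 + 7 + 7) / 5 = 30/5 = 6
  mean(V) = (5 + 8 + 8 + 3 + 5) / 5 = 29/5 = 5.8

Step 2 — sample covariance S[i,j] = (1/(n-1)) · Σ_k (x_{k,i} - mean_i) · (x_{k,j} - mean_j), with n-1 = 4.
  S[U,U] = ((0)·(0) + (-3)·(-3) + (1)·(1) + (1)·(1) + (1)·(1)) / 4 = 12/4 = 3
  S[U,V] = ((0)·(-0.8) + (-3)·(2.2) + (1)·(2.2) + (1)·(-2.8) + (1)·(-0.8)) / 4 = -8/4 = -2
  S[V,V] = ((-0.8)·(-0.8) + (2.2)·(2.2) + (2.2)·(2.2) + (-2.8)·(-2.8) + (-0.8)·(-0.8)) / 4 = 18.8/4 = 4.7

S is symmetric (S[j,i] = S[i,j]). Assembling:

S = [[3, -2],
 [-2, 4.7]]


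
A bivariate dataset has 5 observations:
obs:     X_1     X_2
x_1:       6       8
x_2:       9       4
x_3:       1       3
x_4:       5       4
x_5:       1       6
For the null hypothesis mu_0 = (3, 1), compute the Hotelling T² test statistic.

Step 1 — sample mean vector:
  mean(X_1) = (6 + 9 + 1 + 5 + 1) / 5 = 22/5 = 4.4
  mean(X_2) = (8 + 4 + 3 + 4 + 6) / 5 = 25/5 = 5
  x̄ = (4.4, 5),  deviation x̄ - mu_0 = (4.4, 5) - (3, 1) = (1.4, 4).

Step 2 — sample covariance matrix, S[i,j] = (1/(n-1)) · Σ_k (x_{k,i} - mean_i) · (x_{k,j} - mean_j), divisor n-1 = 4:
  S[X_1,X_1] = ((1.6)·(1.6) + (4.6)·(4.6) + (-3.4)·(-3.4) + (0.6)·(0.6) + (-3.4)·(-3.4)) / 4 = 47.2/4 = 11.8
  S[X_1,X_2] = ((1.6)·(3) + (4.6)·(-1) + (-3.4)·(-2) + (0.6)·(-1) + (-3.4)·(1)) / 4 = 3/4 = 0.75
  S[X_2,X_2] = ((3)·(3) + (-1)·(-1) + (-2)·(-2) + (-1)·(-1) + (1)·(1)) / 4 = 16/4 = 4
  S = [[11.8, 0.75],
 [0.75, 4]].

Step 3 — invert S. det(S) = 11.8·4 - (0.75)² = 46.6375.
  S^{-1} = (1/det) · [[d, -b], [-b, a]] = [[0.0858, -0.0161],
 [-0.0161, 0.253]].

Step 4 — quadratic form (x̄ - mu_0)^T · S^{-1} · (x̄ - mu_0):
  S^{-1} · (x̄ - mu_0) = (0.0557, 0.9895),
  (x̄ - mu_0)^T · [...] = (1.4)·(0.0557) + (4)·(0.9895) = 4.0362.

Step 5 — scale by n: T² = 5 · 4.0362 = 20.1812.

T² ≈ 20.1812


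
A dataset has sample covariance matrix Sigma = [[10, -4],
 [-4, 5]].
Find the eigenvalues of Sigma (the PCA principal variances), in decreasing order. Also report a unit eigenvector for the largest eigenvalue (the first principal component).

Step 1 — characteristic polynomial of 2×2 Sigma:
  det(Sigma - λI) = λ² - trace · λ + det = 0.
  trace = 10 + 5 = 15, det = 10·5 - (-4)² = 34.
Step 2 — discriminant:
  Δ = trace² - 4·det = 225 - 136 = 89.
Step 3 — eigenvalues:
  λ = (trace ± √Δ)/2 = (15 ± 9.434)/2,
  λ_1 = 12.217,  λ_2 = 2.783.

Step 4 — unit eigenvector for λ_1: solve (Sigma - λ_1 I)v = 0. First row:
  (10 - 12.217)·v_x + (-4)·v_y = 0, i.e. (-2.217)·v_x + (-4)·v_y = 0,
  so v ∝ (b, λ_1 - a) = (-4, 2.217); multiply by -1 so the first entry is positive: u = (4, -2.217).
  ||u|| = √((4)² + (-2.217)²) = √(20.915) ≈ 4.5733,
  v_1 = u/||u|| ≈ (0.8746, -0.4848) (||v_1|| = 1).

λ_1 = 12.217,  λ_2 = 2.783;  v_1 ≈ (0.8746, -0.4848)


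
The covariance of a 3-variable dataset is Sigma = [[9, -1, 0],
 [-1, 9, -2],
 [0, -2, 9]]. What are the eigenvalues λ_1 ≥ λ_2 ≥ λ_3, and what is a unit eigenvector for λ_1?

Step 1 — characteristic polynomial p(λ) = det(λI - Sigma) = λ³ - tr·λ² + c_1·λ - det, where tr = trace, c_1 = sum of the principal 2×2 minors, det = det(Sigma):
  tr = 9 + 9 + 9 = 27,
  c_1 = (9·9 - (-1)²) + (9·9 - (0)²) + (9·9 - (-2)²) = 80 + 81 + 77 = 238,
  det = 9·(9·9 - (-2)²) - (-1)·((-1)·9 - (-2)·(0)) + (0)·((-1)·(-2) - 9·(0)) = 9·(77) - (-1)·(-9) + (0)·(2) = 684.
  So p(λ) = λ³ - 27λ² + 238λ - 684.
Step 2 — look for an integer root (rational root theorem: any rational root is an integer divisor of 684). Testing λ = 9:
  p(9) = 729 - 2187 + 2142 - 684 = 0  ✓
  Dividing out (λ - 9): p(λ) = (λ - 9)(λ² - 18λ + 76).
Step 3 — remaining eigenvalues from the quadratic λ² - 18λ + 76 = 0:
  Δ = 18² - 4·76 = 324 - 304 = 20,  λ = (18 ± √20)/2 = (18 ± 4.4721)/2 ≈ 11.2361 or 6.7639.
  Sorted: λ_1 = 11.2361,  λ_2 = 9,  λ_3 = 6.7639  (check: sum = 27 = tr ✓).

Step 4 — unit eigenvector for λ_1 ≈ 11.2361: v spans the null space of (Sigma - λ_1 I), whose rows are
  r_1 = (-2.2361, -1, 0),  r_2 = (-1, -2.2361, -2),  r_3 = (0, -2, -2.2361).
  v is orthogonal to every row, so take v ∝ r_1 × r_2 = ((-1)·(-2) - (0)·(-2.2361), (0)·(-1) - (-2.2361)·(-2), (-2.2361)·(-2.2361) - (-1)·(-1)) ≈ (2, -4.4721, 4).
  Let u = (2, -4.4721, 4).
  ||u|| = √((2)² + (-4.4721)² + (4)²) = √(40) ≈ 6.3246,  v_1 = u/||u|| ≈ (0.3162, -0.7071, 0.6325) (||v_1|| = 1).

λ_1 = 11.2361,  λ_2 = 9,  λ_3 = 6.7639;  v_1 ≈ (0.3162, -0.7071, 0.6325)


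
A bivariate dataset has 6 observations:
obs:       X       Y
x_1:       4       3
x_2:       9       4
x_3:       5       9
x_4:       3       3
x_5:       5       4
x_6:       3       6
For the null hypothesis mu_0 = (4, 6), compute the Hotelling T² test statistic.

Step 1 — sample mean vector:
  mean(X) = (4 + 9 + 5 + 3 + 5 + 3) / 6 = 29/6 = 4.8333
  mean(Y) = (3 + 4 + 9 + 3 + 4 + 6) / 6 = 29/6 = 4.8333
  x̄ = (4.8333, 4.8333),  deviation x̄ - mu_0 = (4.8333, 4.8333) - (4, 6) = (0.8333, -1.1667).

Step 2 — sample covariance matrix, S[i,j] = (1/(n-1)) · Σ_k (x_{k,i} - mean_i) · (x_{k,j} - mean_j), divisor n-1 = 5:
  S[X,X] = ((-0.8333)·(-0.8333) + (4.1667)·(4.1667) + (0.1667)·(0.1667) + (-1.8333)·(-1.8333) + (0.1667)·(0.1667) + (-1.8333)·(-1.8333)) / 5 = 24.8333/5 = 4.9667
  S[X,Y] = ((-0.8333)·(-1.8333) + (4.1667)·(-0.8333) + (0.1667)·(4.1667) + (-1.8333)·(-1.8333) + (0.1667)·(-0.8333) + (-1.8333)·(1.1667)) / 5 = -0.1667/5 = -0.0333
  S[Y,Y] = ((-1.8333)·(-1.8333) + (-0.8333)·(-0.8333) + (4.1667)·(4.1667) + (-1.8333)·(-1.8333) + (-0.8333)·(-0.8333) + (1.1667)·(1.1667)) / 5 = 26.8333/5 = 5.3667
  S = [[4.9667, -0.0333],
 [-0.0333, 5.3667]].

Step 3 — invert S. det(S) = 4.9667·5.3667 - (-0.0333)² = 26.6533.
  S^{-1} = (1/det) · [[d, -b], [-b, a]] = [[0.2014, 0.0013],
 [0.0013, 0.1863]].

Step 4 — quadratic form (x̄ - mu_0)^T · S^{-1} · (x̄ - mu_0):
  S^{-1} · (x̄ - mu_0) = (0.1663, -0.2164),
  (x̄ - mu_0)^T · [...] = (0.8333)·(0.1663) + (-1.1667)·(-0.2164) = 0.391.

Step 5 — scale by n: T² = 6 · 0.391 = 2.3462.

T² ≈ 2.3462


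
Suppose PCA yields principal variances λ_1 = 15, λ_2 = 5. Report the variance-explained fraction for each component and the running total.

Step 1 — total variance = trace(Sigma) = Σ λ_i = 15 + 5 = 20.

Step 2 — fraction explained by component i = λ_i / Σ λ:
  PC1: 15/20 = 0.75
  PC2: 5/20 = 0.25

Step 3 — cumulative fraction after k components = (λ_1 + ... + λ_k) / Σ λ:
  k = 1: 15/20 = 0.75
  k = 2: (15 + 5)/20 = 20/20 = 1

Summary (fraction, with percent):

explained: PC1 0.75 (75%), PC2 0.25 (25%);  cumulative: 0.75, 1


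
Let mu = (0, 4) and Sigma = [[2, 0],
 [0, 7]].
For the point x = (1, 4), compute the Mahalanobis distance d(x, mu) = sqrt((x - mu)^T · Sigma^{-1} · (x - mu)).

Step 1 — centre the observation: (x - mu) = (1, 0).

Step 2 — invert Sigma. det(Sigma) = 2·7 - (0)² = 14.
  Sigma^{-1} = (1/det) · [[d, -b], [-b, a]] = [[0.5, 0],
 [0, 0.1429]].

Step 3 — form the quadratic (x - mu)^T · Sigma^{-1} · (x - mu):
  Sigma^{-1} · (x - mu) = (0.5, 0).
  (x - mu)^T · [Sigma^{-1} · (x - mu)] = (1)·(0.5) + (0)·(0) = 0.5.

Step 4 — take square root: d = √(0.5) ≈ 0.7071.

d(x, mu) = √(0.5) ≈ 0.7071


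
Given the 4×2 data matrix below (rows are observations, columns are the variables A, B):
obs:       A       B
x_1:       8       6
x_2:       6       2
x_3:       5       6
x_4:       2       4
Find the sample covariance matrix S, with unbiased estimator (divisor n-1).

Step 1 — column means:
  mean(A) = (8 + 6 + 5 + 2) / 4 = 21/4 = 5.25
  mean(B) = (6 + 2 + 6 + 4) / 4 = 18/4 = 4.5

Step 2 — sample covariance S[i,j] = (1/(n-1)) · Σ_k (x_{k,i} - mean_i) · (x_{k,j} - mean_j), with n-1 = 3.
  S[A,A] = ((2.75)·(2.75) + (0.75)·(0.75) + (-0.25)·(-0.25) + (-3.25)·(-3.25)) / 3 = 18.75/3 = 6.25
  S[A,B] = ((2.75)·(1.5) + (0.75)·(-2.5) + (-0.25)·(1.5) + (-3.25)·(-0.5)) / 3 = 3.5/3 = 1.1667
  S[B,B] = ((1.5)·(1.5) + (-2.5)·(-2.5) + (1.5)·(1.5) + (-0.5)·(-0.5)) / 3 = 11/3 = 3.6667

S is symmetric (S[j,i] = S[i,j]). Assembling:

S = [[6.25, 1.1667],
 [1.1667, 3.6667]]


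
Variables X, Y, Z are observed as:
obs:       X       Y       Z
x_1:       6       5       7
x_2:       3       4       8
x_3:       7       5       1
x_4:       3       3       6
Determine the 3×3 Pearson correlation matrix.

Step 1 — column means:
  mean(X) = (6 + 3 + 7 + 3) / 4 = 19/4 = 4.75
  mean(Y) = (5 + 4 + 5 + 3) / 4 = 17/4 = 4.25
  mean(Z) = (7 + 8 + 1 + 6) / 4 = 22/4 = 5.5

Step 2 — sample variances and covariances s[i,j] = (1/(n-1)) · Σ_k (x_{k,i} - mean_i) · (x_{k,j} - mean_j), with n-1 = 3:
  s[X,X] = ((1.25)·(1.25) + (-1.75)·(-1.75) + (2.25)·(2.25) + (-1.75)·(-1.75)) / 3 = 12.75/3 = 4.25
  s[X,Y] = ((1.25)·(0.75) + (-1.75)·(-0.25) + (2.25)·(0.75) + (-1.75)·(-1.25)) / 3 = 5.25/3 = 1.75
  s[X,Z] = ((1.25)·(1.5) + (-1.75)·(2.5) + (2.25)·(-4.5) + (-1.75)·(0.5)) / 3 = -13.5/3 = -4.5
  s[Y,Y] = ((0.75)·(0.75) + (-0.25)·(-0.25) + (0.75)·(0.75) + (-1.25)·(-1.25)) / 3 = 2.75/3 = 0.9167
  s[Y,Z] = ((0.75)·(1.5) + (-0.25)·(2.5) + (0.75)·(-4.5) + (-1.25)·(0.5)) / 3 = -3.5/3 = -1.1667
  s[Z,Z] = ((1.5)·(1.5) + (2.5)·(2.5) + (-4.5)·(-4.5) + (0.5)·(0.5)) / 3 = 29/3 = 9.6667
  Sample standard deviations s_i = √(s[i,i]):
  s(X) = √(4.25) = 2.0616
  s(Y) = √(0.9167) = 0.9574
  s(Z) = √(9.6667) = 3.1091

Step 3 — r_{ij} = s_{ij} / (s_i · s_j):
  r[X,X] = 1 (diagonal).
  r[X,Y] = 1.75 / (2.0616 · 0.9574) = 1.75 / 1.9738 = 0.8866
  r[X,Z] = -4.5 / (2.0616 · 3.1091) = -4.5 / 6.4096 = -0.7021
  r[Y,Y] = 1 (diagonal).
  r[Y,Z] = -1.1667 / (0.9574 · 3.1091) = -1.1667 / 2.9768 = -0.3919
  r[Z,Z] = 1 (diagonal).

R is symmetric with unit diagonal. Assembling:

R = [[1, 0.8866, -0.7021],
 [0.8866, 1, -0.3919],
 [-0.7021, -0.3919, 1]]


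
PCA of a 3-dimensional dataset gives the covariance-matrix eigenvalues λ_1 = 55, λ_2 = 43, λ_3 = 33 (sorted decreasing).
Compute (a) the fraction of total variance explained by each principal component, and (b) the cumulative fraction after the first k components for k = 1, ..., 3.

Step 1 — total variance = trace(Sigma) = Σ λ_i = 55 + 43 + 33 = 131.

Step 2 — fraction explained by component i = λ_i / Σ λ:
  PC1: 55/131 = 0.4198
  PC2: 43/131 = 0.3282
  PC3: 33/131 = 0.2519

Step 3 — cumulative fraction after k components = (λ_1 + ... + λ_k) / Σ λ:
  k = 1: 55/131 = 0.4198
  k = 2: (55 + 43)/131 = 98/131 = 0.7481
  k = 3: (55 + 43 + 33)/131 = 131/131 = 1

Summary (fraction, with percent):

explained: PC1 0.4198 (41.98%), PC2 0.3282 (32.82%), PC3 0.2519 (25.19%);  cumulative: 0.4198, 0.7481, 1


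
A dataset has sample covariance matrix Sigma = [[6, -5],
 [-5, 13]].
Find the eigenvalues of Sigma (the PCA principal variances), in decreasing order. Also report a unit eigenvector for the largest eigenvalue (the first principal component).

Step 1 — characteristic polynomial of 2×2 Sigma:
  det(Sigma - λI) = λ² - trace · λ + det = 0.
  trace = 6 + 13 = 19, det = 6·13 - (-5)² = 53.
Step 2 — discriminant:
  Δ = trace² - 4·det = 361 - 212 = 149.
Step 3 — eigenvalues:
  λ = (trace ± √Δ)/2 = (19 ± 12.2066)/2,
  λ_1 = 15.6033,  λ_2 = 3.3967.

Step 4 — unit eigenvector for λ_1: solve (Sigma - λ_1 I)v = 0. First row:
  (6 - 15.6033)·v_x + (-5)·v_y = 0, i.e. (-9.6033)·v_x + (-5)·v_y = 0,
  so v ∝ (b, λ_1 - a) = (-5, 9.6033); multiply by -1 so the first entry is positive: u = (5, -9.6033).
  ||u|| = √((5)² + (-9.6033)²) = √(117.2229) ≈ 10.827,
  v_1 = u/||u|| ≈ (0.4618, -0.887) (||v_1|| = 1).

λ_1 = 15.6033,  λ_2 = 3.3967;  v_1 ≈ (0.4618, -0.887)


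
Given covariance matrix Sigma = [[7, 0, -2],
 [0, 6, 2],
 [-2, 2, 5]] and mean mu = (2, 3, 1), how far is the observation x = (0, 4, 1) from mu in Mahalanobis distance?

Step 1 — centre the observation: (x - mu) = (-2, 1, 0).

Step 2 — invert Sigma (cofactor / det for 3×3, or solve directly):
  Sigma^{-1} = [[0.1646, -0.0253, 0.0759],
 [-0.0253, 0.1962, -0.0886],
 [0.0759, -0.0886, 0.2658]].

Step 3 — form the quadratic (x - mu)^T · Sigma^{-1} · (x - mu):
  Sigma^{-1} · (x - mu) = (-0.3544, 0.2468, -0.2405).
  (x - mu)^T · [Sigma^{-1} · (x - mu)] = (-2)·(-0.3544) + (1)·(0.2468) + (0)·(-0.2405) = 0.9557.

Step 4 — take square root: d = √(0.9557) ≈ 0.9776.

d(x, mu) = √(0.9557) ≈ 0.9776


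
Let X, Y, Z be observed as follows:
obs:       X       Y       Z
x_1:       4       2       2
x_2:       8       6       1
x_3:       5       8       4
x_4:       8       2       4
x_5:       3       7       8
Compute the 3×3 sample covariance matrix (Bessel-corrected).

Step 1 — column means:
  mean(X) = (4 + 8 + 5 + 8 + 3) / 5 = 28/5 = 5.6
  mean(Y) = (2 + 6 + 8 + 2 + 7) / 5 = 25/5 = 5
  mean(Z) = (2 + 1 + 4 + 4 + 8) / 5 = 19/5 = 3.8

Step 2 — sample covariance S[i,j] = (1/(n-1)) · Σ_k (x_{k,i} - mean_i) · (x_{k,j} - mean_j), with n-1 = 4.
  S[X,X] = ((-1.6)·(-1.6) + (2.4)·(2.4) + (-0.6)·(-0.6) + (2.4)·(2.4) + (-2.6)·(-2.6)) / 4 = 21.2/4 = 5.3
  S[X,Y] = ((-1.6)·(-3) + (2.4)·(1) + (-0.6)·(3) + (2.4)·(-3) + (-2.6)·(2)) / 4 = -7/4 = -1.75
  S[X,Z] = ((-1.6)·(-1.8) + (2.4)·(-2.8) + (-0.6)·(0.2) + (2.4)·(0.2) + (-2.6)·(4.2)) / 4 = -14.4/4 = -3.6
  S[Y,Y] = ((-3)·(-3) + (1)·(1) + (3)·(3) + (-3)·(-3) + (2)·(2)) / 4 = 32/4 = 8
  S[Y,Z] = ((-3)·(-1.8) + (1)·(-2.8) + (3)·(0.2) + (-3)·(0.2) + (2)·(4.2)) / 4 = 11/4 = 2.75
  S[Z,Z] = ((-1.8)·(-1.8) + (-2.8)·(-2.8) + (0.2)·(0.2) + (0.2)·(0.2) + (4.2)·(4.2)) / 4 = 28.8/4 = 7.2

S is symmetric (S[j,i] = S[i,j]). Assembling:

S = [[5.3, -1.75, -3.6],
 [-1.75, 8, 2.75],
 [-3.6, 2.75, 7.2]]


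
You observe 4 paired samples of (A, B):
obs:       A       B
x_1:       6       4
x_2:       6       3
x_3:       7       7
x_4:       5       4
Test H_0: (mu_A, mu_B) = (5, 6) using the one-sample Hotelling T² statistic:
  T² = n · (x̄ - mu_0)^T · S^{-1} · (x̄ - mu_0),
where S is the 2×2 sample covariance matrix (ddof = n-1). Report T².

Step 1 — sample mean vector:
  mean(A) = (6 + 6 + 7 + 5) / 4 = 24/4 = 6
  mean(B) = (4 + 3 + 7 + 4) / 4 = 18/4 = 4.5
  x̄ = (6, 4.5),  deviation x̄ - mu_0 = (6, 4.5) - (5, 6) = (1, -1.5).

Step 2 — sample covariance matrix, S[i,j] = (1/(n-1)) · Σ_k (x_{k,i} - mean_i) · (x_{k,j} - mean_j), divisor n-1 = 3:
  S[A,A] = ((0)·(0) + (0)·(0) + (1)·(1) + (-1)·(-1)) / 3 = 2/3 = 0.6667
  S[A,B] = ((0)·(-0.5) + (0)·(-1.5) + (1)·(2.5) + (-1)·(-0.5)) / 3 = 3/3 = 1
  S[B,B] = ((-0.5)·(-0.5) + (-1.5)·(-1.5) + (2.5)·(2.5) + (-0.5)·(-0.5)) / 3 = 9/3 = 3
  S = [[0.6667, 1],
 [1, 3]].

Step 3 — invert S. det(S) = 0.6667·3 - (1)² = 1.
  S^{-1} = (1/det) · [[d, -b], [-b, a]] = [[3, -1],
 [-1, 0.6667]].

Step 4 — quadratic form (x̄ - mu_0)^T · S^{-1} · (x̄ - mu_0):
  S^{-1} · (x̄ - mu_0) = (4.5, -2),
  (x̄ - mu_0)^T · [...] = (1)·(4.5) + (-1.5)·(-2) = 7.5.

Step 5 — scale by n: T² = 4 · 7.5 = 30.

T² ≈ 30


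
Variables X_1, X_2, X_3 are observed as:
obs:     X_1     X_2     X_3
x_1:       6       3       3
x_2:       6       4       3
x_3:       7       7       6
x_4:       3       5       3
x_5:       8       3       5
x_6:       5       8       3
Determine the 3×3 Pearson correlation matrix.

Step 1 — column means:
  mean(X_1) = (6 + 6 + 7 + 3 + 8 + 5) / 6 = 35/6 = 5.8333
  mean(X_2) = (3 + 4 + 7 + 5 + 3 + 8) / 6 = 30/6 = 5
  mean(X_3) = (3 + 3 + 6 + 3 + 5 + 3) / 6 = 23/6 = 3.8333

Step 2 — sample variances and covariances s[i,j] = (1/(n-1)) · Σ_k (x_{k,i} - mean_i) · (x_{k,j} - mean_j), with n-1 = 5:
  s[X_1,X_1] = ((0.1667)·(0.1667) + (0.1667)·(0.1667) + (1.1667)·(1.1667) + (-2.8333)·(-2.8333) + (2.1667)·(2.1667) + (-0.8333)·(-0.8333)) / 5 = 14.8333/5 = 2.9667
  s[X_1,X_2] = ((0.1667)·(-2) + (0.1667)·(-1) + (1.1667)·(2) + (-2.8333)·(0) + (2.1667)·(-2) + (-0.8333)·(3)) / 5 = -5/5 = -1
  s[X_1,X_3] = ((0.1667)·(-0.8333) + (0.1667)·(-0.8333) + (1.1667)·(2.1667) + (-2.8333)·(-0.8333) + (2.1667)·(1.1667) + (-0.8333)·(-0.8333)) / 5 = 7.8333/5 = 1.5667
  s[X_2,X_2] = ((-2)·(-2) + (-1)·(-1) + (2)·(2) + (0)·(0) + (-2)·(-2) + (3)·(3)) / 5 = 22/5 = 4.4
  s[X_2,X_3] = ((-2)·(-0.8333) + (-1)·(-0.8333) + (2)·(2.1667) + (0)·(-0.8333) + (-2)·(1.1667) + (3)·(-0.8333)) / 5 = 2/5 = 0.4
  s[X_3,X_3] = ((-0.8333)·(-0.8333) + (-0.8333)·(-0.8333) + (2.1667)·(2.1667) + (-0.8333)·(-0.8333) + (1.1667)·(1.1667) + (-0.8333)·(-0.8333)) / 5 = 8.8333/5 = 1.7667
  Sample standard deviations s_i = √(s[i,i]):
  s(X_1) = √(2.9667) = 1.7224
  s(X_2) = √(4.4) = 2.0976
  s(X_3) = √(1.7667) = 1.3292

Step 3 — r_{ij} = s_{ij} / (s_i · s_j):
  r[X_1,X_1] = 1 (diagonal).
  r[X_1,X_2] = -1 / (1.7224 · 2.0976) = -1 / 3.6129 = -0.2768
  r[X_1,X_3] = 1.5667 / (1.7224 · 1.3292) = 1.5667 / 2.2893 = 0.6843
  r[X_2,X_2] = 1 (diagonal).
  r[X_2,X_3] = 0.4 / (2.0976 · 1.3292) = 0.4 / 2.7881 = 0.1435
  r[X_3,X_3] = 1 (diagonal).

R is symmetric with unit diagonal. Assembling:

R = [[1, -0.2768, 0.6843],
 [-0.2768, 1, 0.1435],
 [0.6843, 0.1435, 1]]


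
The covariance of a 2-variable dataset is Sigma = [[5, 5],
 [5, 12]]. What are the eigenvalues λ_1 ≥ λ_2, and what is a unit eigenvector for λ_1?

Step 1 — characteristic polynomial of 2×2 Sigma:
  det(Sigma - λI) = λ² - trace · λ + det = 0.
  trace = 5 + 12 = 17, det = 5·12 - (5)² = 35.
Step 2 — discriminant:
  Δ = trace² - 4·det = 289 - 140 = 149.
Step 3 — eigenvalues:
  λ = (trace ± √Δ)/2 = (17 ± 12.2066)/2,
  λ_1 = 14.6033,  λ_2 = 2.3967.

Step 4 — unit eigenvector for λ_1: solve (Sigma - λ_1 I)v = 0. First row:
  (5 - 14.6033)·v_x + (5)·v_y = 0, i.e. (-9.6033)·v_x + (5)·v_y = 0,
  so v ∝ (b, λ_1 - a) = (5, 9.6033) = u.
  ||u|| = √((5)² + (9.6033)²) = √(117.2229) ≈ 10.827,
  v_1 = u/||u|| ≈ (0.4618, 0.887) (||v_1|| = 1).

λ_1 = 14.6033,  λ_2 = 2.3967;  v_1 ≈ (0.4618, 0.887)


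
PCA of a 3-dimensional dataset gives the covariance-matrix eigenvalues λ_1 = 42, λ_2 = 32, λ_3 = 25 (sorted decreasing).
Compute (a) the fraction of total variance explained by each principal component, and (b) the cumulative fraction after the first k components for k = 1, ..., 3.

Step 1 — total variance = trace(Sigma) = Σ λ_i = 42 + 32 + 25 = 99.

Step 2 — fraction explained by component i = λ_i / Σ λ:
  PC1: 42/99 = 0.4242
  PC2: 32/99 = 0.3232
  PC3: 25/99 = 0.2525

Step 3 — cumulative fraction after k components = (λ_1 + ... + λ_k) / Σ λ:
  k = 1: 42/99 = 0.4242
  k = 2: (42 + 32)/99 = 74/99 = 0.7475
  k = 3: (42 + 32 + 25)/99 = 99/99 = 1

Summary (fraction, with percent):

explained: PC1 0.4242 (42.42%), PC2 0.3232 (32.32%), PC3 0.2525 (25.25%);  cumulative: 0.4242, 0.7475, 1


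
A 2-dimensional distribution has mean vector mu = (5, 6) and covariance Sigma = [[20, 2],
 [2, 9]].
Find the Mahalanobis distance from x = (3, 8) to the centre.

Step 1 — centre the observation: (x - mu) = (-2, 2).

Step 2 — invert Sigma. det(Sigma) = 20·9 - (2)² = 176.
  Sigma^{-1} = (1/det) · [[d, -b], [-b, a]] = [[0.0511, -0.0114],
 [-0.0114, 0.1136]].

Step 3 — form the quadratic (x - mu)^T · Sigma^{-1} · (x - mu):
  Sigma^{-1} · (x - mu) = (-0.125, 0.25).
  (x - mu)^T · [Sigma^{-1} · (x - mu)] = (-2)·(-0.125) + (2)·(0.25) = 0.75.

Step 4 — take square root: d = √(0.75) ≈ 0.866.

d(x, mu) = √(0.75) ≈ 0.866


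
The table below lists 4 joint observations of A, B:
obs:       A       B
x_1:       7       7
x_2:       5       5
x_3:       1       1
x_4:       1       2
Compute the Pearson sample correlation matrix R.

Step 1 — column means:
  mean(A) = (7 + 5 + 1 + 1) / 4 = 14/4 = 3.5
  mean(B) = (7 + 5 + 1 + 2) / 4 = 15/4 = 3.75

Step 2 — sample variances and covariances s[i,j] = (1/(n-1)) · Σ_k (x_{k,i} - mean_i) · (x_{k,j} - mean_j), with n-1 = 3:
  s[A,A] = ((3.5)·(3.5) + (1.5)·(1.5) + (-2.5)·(-2.5) + (-2.5)·(-2.5)) / 3 = 27/3 = 9
  s[A,B] = ((3.5)·(3.25) + (1.5)·(1.25) + (-2.5)·(-2.75) + (-2.5)·(-1.75)) / 3 = 24.5/3 = 8.1667
  s[B,B] = ((3.25)·(3.25) + (1.25)·(1.25) + (-2.75)·(-2.75) + (-1.75)·(-1.75)) / 3 = 22.75/3 = 7.5833
  Sample standard deviations s_i = √(s[i,i]):
  s(A) = √(9) = 3
  s(B) = √(7.5833) = 2.7538

Step 3 — r_{ij} = s_{ij} / (s_i · s_j):
  r[A,A] = 1 (diagonal).
  r[A,B] = 8.1667 / (3 · 2.7538) = 8.1667 / 8.2614 = 0.9885
  r[B,B] = 1 (diagonal).

R is symmetric with unit diagonal. Assembling:

R = [[1, 0.9885],
 [0.9885, 1]]


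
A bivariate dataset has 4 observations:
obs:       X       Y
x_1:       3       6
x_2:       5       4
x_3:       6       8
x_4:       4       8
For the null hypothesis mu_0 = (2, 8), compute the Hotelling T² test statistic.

Step 1 — sample mean vector:
  mean(X) = (3 + 5 + 6 + 4) / 4 = 18/4 = 4.5
  mean(Y) = (6 + 4 + 8 + 8) / 4 = 26/4 = 6.5
  x̄ = (4.5, 6.5),  deviation x̄ - mu_0 = (4.5, 6.5) - (2, 8) = (2.5, -1.5).

Step 2 — sample covariance matrix, S[i,j] = (1/(n-1)) · Σ_k (x_{k,i} - mean_i) · (x_{k,j} - mean_j), divisor n-1 = 3:
  S[X,X] = ((-1.5)·(-1.5) + (0.5)·(0.5) + (1.5)·(1.5) + (-0.5)·(-0.5)) / 3 = 5/3 = 1.6667
  S[X,Y] = ((-1.5)·(-0.5) + (0.5)·(-2.5) + (1.5)·(1.5) + (-0.5)·(1.5)) / 3 = 1/3 = 0.3333
  S[Y,Y] = ((-0.5)·(-0.5) + (-2.5)·(-2.5) + (1.5)·(1.5) + (1.5)·(1.5)) / 3 = 11/3 = 3.6667
  S = [[1.6667, 0.3333],
 [0.3333, 3.6667]].

Step 3 — invert S. det(S) = 1.6667·3.6667 - (0.3333)² = 6.
  S^{-1} = (1/det) · [[d, -b], [-b, a]] = [[0.6111, -0.0556],
 [-0.0556, 0.2778]].

Step 4 — quadratic form (x̄ - mu_0)^T · S^{-1} · (x̄ - mu_0):
  S^{-1} · (x̄ - mu_0) = (1.6111, -0.5556),
  (x̄ - mu_0)^T · [...] = (2.5)·(1.6111) + (-1.5)·(-0.5556) = 4.8611.

Step 5 — scale by n: T² = 4 · 4.8611 = 19.4444.

T² ≈ 19.4444


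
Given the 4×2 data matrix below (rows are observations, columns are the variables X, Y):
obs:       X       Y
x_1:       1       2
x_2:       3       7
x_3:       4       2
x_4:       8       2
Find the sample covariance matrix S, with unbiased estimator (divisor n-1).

Step 1 — column means:
  mean(X) = (1 + 3 + 4 + 8) / 4 = 16/4 = 4
  mean(Y) = (2 + 7 + 2 + 2) / 4 = 13/4 = 3.25

Step 2 — sample covariance S[i,j] = (1/(n-1)) · Σ_k (x_{k,i} - mean_i) · (x_{k,j} - mean_j), with n-1 = 3.
  S[X,X] = ((-3)·(-3) + (-1)·(-1) + (0)·(0) + (4)·(4)) / 3 = 26/3 = 8.6667
  S[X,Y] = ((-3)·(-1.25) + (-1)·(3.75) + (0)·(-1.25) + (4)·(-1.25)) / 3 = -5/3 = -1.6667
  S[Y,Y] = ((-1.25)·(-1.25) + (3.75)·(3.75) + (-1.25)·(-1.25) + (-1.25)·(-1.25)) / 3 = 18.75/3 = 6.25

S is symmetric (S[j,i] = S[i,j]). Assembling:

S = [[8.6667, -1.6667],
 [-1.6667, 6.25]]


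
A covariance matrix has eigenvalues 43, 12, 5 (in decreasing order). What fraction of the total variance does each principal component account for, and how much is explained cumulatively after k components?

Step 1 — total variance = trace(Sigma) = Σ λ_i = 43 + 12 + 5 = 60.

Step 2 — fraction explained by component i = λ_i / Σ λ:
  PC1: 43/60 = 0.7167
  PC2: 12/60 = 0.2
  PC3: 5/60 = 0.0833

Step 3 — cumulative fraction after k components = (λ_1 + ... + λ_k) / Σ λ:
  k = 1: 43/60 = 0.7167
  k = 2: (43 + 12)/60 = 55/60 = 0.9167
  k = 3: (43 + 12 + 5)/60 = 60/60 = 1

Summary (fraction, with percent):

explained: PC1 0.7167 (71.67%), PC2 0.2 (20%), PC3 0.0833 (8.33%);  cumulative: 0.7167, 0.9167, 1


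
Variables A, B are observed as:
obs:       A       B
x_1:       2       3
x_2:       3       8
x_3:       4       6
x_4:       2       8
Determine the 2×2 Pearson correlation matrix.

Step 1 — column means:
  mean(A) = (2 + 3 + 4 + 2) / 4 = 11/4 = 2.75
  mean(B) = (3 + 8 + 6 + 8) / 4 = 25/4 = 6.25

Step 2 — sample variances and covariances s[i,j] = (1/(n-1)) · Σ_k (x_{k,i} - mean_i) · (x_{k,j} - mean_j), with n-1 = 3:
  s[A,A] = ((-0.75)·(-0.75) + (0.25)·(0.25) + (1.25)·(1.25) + (-0.75)·(-0.75)) / 3 = 2.75/3 = 0.9167
  s[A,B] = ((-0.75)·(-3.25) + (0.25)·(1.75) + (1.25)·(-0.25) + (-0.75)·(1.75)) / 3 = 1.25/3 = 0.4167
  s[B,B] = ((-3.25)·(-3.25) + (1.75)·(1.75) + (-0.25)·(-0.25) + (1.75)·(1.75)) / 3 = 16.75/3 = 5.5833
  Sample standard deviations s_i = √(s[i,i]):
  s(A) = √(0.9167) = 0.9574
  s(B) = √(5.5833) = 2.3629

Step 3 — r_{ij} = s_{ij} / (s_i · s_j):
  r[A,A] = 1 (diagonal).
  r[A,B] = 0.4167 / (0.9574 · 2.3629) = 0.4167 / 2.2623 = 0.1842
  r[B,B] = 1 (diagonal).

R is symmetric with unit diagonal. Assembling:

R = [[1, 0.1842],
 [0.1842, 1]]
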